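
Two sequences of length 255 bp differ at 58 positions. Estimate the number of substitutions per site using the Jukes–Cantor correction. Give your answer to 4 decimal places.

0.2710

p = 58/255 ≈ 0.227451.
d = −(3/4) ln(1 − 4p/3) = −0.75 ln(1 − 0.303268) = −0.75 ln(0.696732)
  = −0.75 × (-0.361354) = 0.271016 substitutions/site.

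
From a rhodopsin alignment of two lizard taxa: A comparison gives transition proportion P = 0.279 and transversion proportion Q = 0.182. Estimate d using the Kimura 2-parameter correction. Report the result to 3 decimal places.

Under the Kimura two-parameter model, d = −½ ln(1 − 2P − Q) − ¼ ln(1 − 2Q).
1 − 2P − Q = 0.26, giving −½ ln(0.26) = 0.673537.
1 − 2Q = 0.636, giving −¼ ln(0.636) = 0.113139.
d = 0.673537 + 0.113139 = 0.786676.

0.787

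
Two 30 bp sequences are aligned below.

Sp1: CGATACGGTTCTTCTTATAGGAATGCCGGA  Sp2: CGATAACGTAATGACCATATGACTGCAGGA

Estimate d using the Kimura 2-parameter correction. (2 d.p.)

Of 30 sites, 2 differences are transitions and 9 are transversions, so P = 2/30 ≈ 0.066667 and Q = 9/30 = 0.3.
Under the Kimura two-parameter model, d = −½ ln(1 − 2P − Q) − ¼ ln(1 − 2Q).
1 − 2P − Q = 0.566666, giving −½ ln(0.566666) = 0.283993.
1 − 2Q = 0.4, giving −¼ ln(0.4) = 0.229073.
d = 0.283993 + 0.229073 = 0.513066.

0.51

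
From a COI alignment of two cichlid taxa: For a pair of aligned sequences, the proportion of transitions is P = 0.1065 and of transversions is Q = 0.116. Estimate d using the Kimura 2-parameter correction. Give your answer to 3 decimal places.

0.265

Under the Kimura two-parameter model, d = −½ ln(1 − 2P − Q) − ¼ ln(1 − 2Q).
1 − 2P − Q = 0.671, giving −½ ln(0.671) = 0.199493.
1 − 2Q = 0.768, giving −¼ ln(0.768) = 0.065991.
d = 0.199493 + 0.065991 = 0.265484.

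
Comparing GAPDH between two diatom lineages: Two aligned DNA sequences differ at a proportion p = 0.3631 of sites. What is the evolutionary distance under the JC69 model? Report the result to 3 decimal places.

0.496

d = −(3/4) ln(1 − 4p/3) = −0.75 ln(1 − 0.484133) = −0.75 ln(0.515867)
  = −0.75 × (-0.661906) = 0.496430 substitutions/site.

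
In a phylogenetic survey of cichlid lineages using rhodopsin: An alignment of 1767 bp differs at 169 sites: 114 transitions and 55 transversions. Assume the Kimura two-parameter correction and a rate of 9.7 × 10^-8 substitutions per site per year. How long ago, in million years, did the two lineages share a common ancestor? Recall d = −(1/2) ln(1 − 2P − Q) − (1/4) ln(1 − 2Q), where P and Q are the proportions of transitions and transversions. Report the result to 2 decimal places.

P = 114/1767 ≈ 0.064516 and Q = 55/1767 ≈ 0.031126.
Under the Kimura two-parameter model, d = −½ ln(1 − 2P − Q) − ¼ ln(1 − 2Q).
1 − 2P − Q = 0.839842, giving −½ ln(0.839842) = 0.087271.
1 − 2Q = 0.937748, giving −¼ ln(0.937748) = 0.016069.
d = 0.087271 + 0.016069 = 0.103340.
Under a molecular clock d = 2μt, so t = d/(2μ) = 0.103340 / (2 × 9.7 × 10^-8) = 0.53 million years.

0.53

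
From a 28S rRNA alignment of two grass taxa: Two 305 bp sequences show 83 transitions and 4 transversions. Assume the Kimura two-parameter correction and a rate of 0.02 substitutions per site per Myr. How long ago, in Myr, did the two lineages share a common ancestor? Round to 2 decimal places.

P = 83/305 ≈ 0.272131 and Q = 4/305 ≈ 0.013115.
Under the Kimura two-parameter model, d = −½ ln(1 − 2P − Q) − ¼ ln(1 − 2Q).
1 − 2P − Q = 0.442623, giving −½ ln(0.442623) = 0.407518.
1 − 2Q = 0.97377, giving −¼ ln(0.97377) = 0.006645.
d = 0.407518 + 0.006645 = 0.414163.
Under a molecular clock d = 2μt, so t = d/(2μ) = 0.414163 / (2 × 0.02) = 10.35 Myr.

10.35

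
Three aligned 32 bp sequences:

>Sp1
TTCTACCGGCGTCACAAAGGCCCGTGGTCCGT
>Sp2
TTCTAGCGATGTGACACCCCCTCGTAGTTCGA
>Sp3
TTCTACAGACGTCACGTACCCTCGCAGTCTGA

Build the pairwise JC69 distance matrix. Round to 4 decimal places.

Sp1–Sp2: 12/32 sites differ → p = 0.375, d = −0.75 ln(1 − 0.5) = 0.519860 ≈ 0.5199.
Sp1–Sp3: 11/32 sites differ → p = 0.34375, d = −0.75 ln(1 − 0.458333) = 0.459828 ≈ 0.4598.
Sp2–Sp3: 10/32 sites differ → p = 0.3125, d = −0.75 ln(1 − 0.416667) = 0.404248 ≈ 0.4042.

d(Sp1,Sp2) = 0.5199, d(Sp1,Sp3) = 0.4598, d(Sp2,Sp3) = 0.4042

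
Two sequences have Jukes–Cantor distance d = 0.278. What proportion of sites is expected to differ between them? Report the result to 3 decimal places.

p = (3/4)(1 − e^(−4d/3)) = 0.75 × (1 − e^(-0.370667)) = 0.75 × (1 − 0.690274) = 0.232295.

0.232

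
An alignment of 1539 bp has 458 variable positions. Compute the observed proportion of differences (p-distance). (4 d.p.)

0.2976

p = 458/1539 = 0.297595… ≈ 0.2976 (to 4 d.p.).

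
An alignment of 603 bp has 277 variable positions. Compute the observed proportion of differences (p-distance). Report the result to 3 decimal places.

0.459

p = 277/603 = 0.459369… ≈ 0.459 (to 3 d.p.).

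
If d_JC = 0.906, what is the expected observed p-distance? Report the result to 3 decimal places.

p = (3/4)(1 − e^(−4d/3)) = 0.75 × (1 − e^(-1.208)) = 0.75 × (1 − 0.298794) = 0.525905.

0.526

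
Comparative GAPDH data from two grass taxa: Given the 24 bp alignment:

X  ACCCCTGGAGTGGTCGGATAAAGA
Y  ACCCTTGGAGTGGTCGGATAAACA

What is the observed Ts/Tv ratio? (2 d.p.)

1.00

Transitions are A↔G and C↔T; transversions are all other mismatches.
Transitions: 1. Transversions: 1.
R = 1/1 = 1.00.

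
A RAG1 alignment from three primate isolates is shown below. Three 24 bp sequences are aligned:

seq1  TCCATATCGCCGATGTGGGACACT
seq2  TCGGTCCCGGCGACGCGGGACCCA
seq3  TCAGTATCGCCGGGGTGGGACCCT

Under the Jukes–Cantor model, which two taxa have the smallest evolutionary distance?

seq1 and seq3

seq1–seq2: 9/24 differ, p = 0.375, d = 0.520.
seq1–seq3: 5/24 differ, p = 0.208, d = 0.244.
seq2–seq3: 8/24 differ, p = 0.333, d = 0.441.
The smallest distance is between seq1 and seq3.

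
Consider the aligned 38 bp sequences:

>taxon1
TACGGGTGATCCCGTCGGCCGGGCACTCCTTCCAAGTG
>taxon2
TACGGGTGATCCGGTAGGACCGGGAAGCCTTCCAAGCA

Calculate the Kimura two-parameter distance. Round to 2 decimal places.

Of 38 sites, 2 differences are transitions and 7 are transversions, so P = 2/38 ≈ 0.052632 and Q = 7/38 ≈ 0.184211.
Under the Kimura two-parameter model, d = −½ ln(1 − 2P − Q) − ¼ ln(1 − 2Q).
1 − 2P − Q = 0.710525, giving −½ ln(0.710525) = 0.170876.
1 − 2Q = 0.631578, giving −¼ ln(0.631578) = 0.114883.
d = 0.170876 + 0.114883 = 0.285759.

0.29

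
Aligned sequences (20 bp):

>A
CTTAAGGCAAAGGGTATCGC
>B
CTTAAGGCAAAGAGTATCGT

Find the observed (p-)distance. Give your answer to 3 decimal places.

The sequences differ at 2 of 20 positions (sites 13, 20).
p = 2/20 = 0.100.

0.100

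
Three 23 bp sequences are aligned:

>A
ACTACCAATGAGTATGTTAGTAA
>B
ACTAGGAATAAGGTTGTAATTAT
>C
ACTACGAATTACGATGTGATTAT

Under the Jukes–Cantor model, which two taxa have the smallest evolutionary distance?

A–B: 8/23 differ, p = 0.348, d = 0.467.
A–C: 7/23 differ, p = 0.304, d = 0.390.
B–C: 5/23 differ, p = 0.217, d = 0.257.
The smallest distance is between B and C.

B and C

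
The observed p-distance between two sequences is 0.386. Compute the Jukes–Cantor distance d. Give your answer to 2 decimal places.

0.54

d = −(3/4) ln(1 − 4p/3) = −0.75 ln(1 − 0.514667) = −0.75 ln(0.485333)
  = −0.75 × (-0.722920) = 0.542190 substitutions/site.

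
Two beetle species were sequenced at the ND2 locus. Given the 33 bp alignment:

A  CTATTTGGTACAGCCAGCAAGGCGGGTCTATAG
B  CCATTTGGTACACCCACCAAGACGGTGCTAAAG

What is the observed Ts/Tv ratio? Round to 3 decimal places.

Transitions are A↔G and C↔T; transversions are all other mismatches.
Transitions: 2. Transversions: 5.
R = 2/5 = 0.400.

0.400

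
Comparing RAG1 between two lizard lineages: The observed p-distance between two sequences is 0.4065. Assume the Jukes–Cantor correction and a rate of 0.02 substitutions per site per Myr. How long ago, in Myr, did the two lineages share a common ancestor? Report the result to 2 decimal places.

d = −(3/4) ln(1 − 4p/3) = −0.75 ln(1 − 0.542) = −0.75 ln(0.458)
  = −0.75 × (-0.780886) = 0.585665 substitutions/site.
Under a molecular clock d = 2μt, so t = d/(2μ) = 0.585665 / (2 × 0.02) = 14.64 Myr.

14.64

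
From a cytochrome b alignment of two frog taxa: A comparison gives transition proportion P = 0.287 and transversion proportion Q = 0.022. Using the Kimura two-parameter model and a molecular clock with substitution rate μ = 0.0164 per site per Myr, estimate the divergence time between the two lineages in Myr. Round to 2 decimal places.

Under the Kimura two-parameter model, d = −½ ln(1 − 2P − Q) − ¼ ln(1 − 2Q).
1 − 2P − Q = 0.404, giving −½ ln(0.404) = 0.453170.
1 − 2Q = 0.956, giving −¼ ln(0.956) = 0.011249.
d = 0.453170 + 0.011249 = 0.464419.
Under a molecular clock d = 2μt, so t = d/(2μ) = 0.464419 / (2 × 0.0164) = 14.16 Myr.

14.16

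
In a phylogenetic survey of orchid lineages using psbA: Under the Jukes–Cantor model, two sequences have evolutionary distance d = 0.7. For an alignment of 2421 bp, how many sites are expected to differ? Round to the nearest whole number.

1102

Invert JC69: p = (3/4)(1 − e^(−4d/3)) = 0.75 × (1 − e^(-0.933333)) = 0.75 × (1 − 0.393241) = 0.455069.
Expected differing sites = pL ≈ 0.455069 × 2421 = 1101.722049 ≈ 1102.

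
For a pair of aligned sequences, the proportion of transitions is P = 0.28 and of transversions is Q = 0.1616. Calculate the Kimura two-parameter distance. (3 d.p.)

0.737

Under the Kimura two-parameter model, d = −½ ln(1 − 2P − Q) − ¼ ln(1 − 2Q).
1 − 2P − Q = 0.2784, giving −½ ln(0.2784) = 0.639348.
1 − 2Q = 0.6768, giving −¼ ln(0.6768) = 0.097595.
d = 0.639348 + 0.097595 = 0.736943.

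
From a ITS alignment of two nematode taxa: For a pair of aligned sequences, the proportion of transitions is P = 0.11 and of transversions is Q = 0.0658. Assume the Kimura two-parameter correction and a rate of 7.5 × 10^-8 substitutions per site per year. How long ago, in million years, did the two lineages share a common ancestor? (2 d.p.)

1.36

Under the Kimura two-parameter model, d = −½ ln(1 − 2P − Q) − ¼ ln(1 − 2Q).
1 − 2P − Q = 0.7142, giving −½ ln(0.7142) = 0.168296.
1 − 2Q = 0.8684, giving −¼ ln(0.8684) = 0.035276.
d = 0.168296 + 0.035276 = 0.203572.
Under a molecular clock d = 2μt, so t = d/(2μ) = 0.203572 / (2 × 7.5 × 10^-8) = 1.36 million years.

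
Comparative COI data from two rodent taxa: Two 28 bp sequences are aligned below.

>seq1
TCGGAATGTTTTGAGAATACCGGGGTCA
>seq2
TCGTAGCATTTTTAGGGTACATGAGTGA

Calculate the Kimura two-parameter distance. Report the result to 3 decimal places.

Of 28 sites, 6 differences are transitions and 5 are transversions, so P = 6/28 ≈ 0.214286 and Q = 5/28 ≈ 0.178571.
Under the Kimura two-parameter model, d = −½ ln(1 − 2P − Q) − ¼ ln(1 − 2Q).
1 − 2P − Q = 0.392857, giving −½ ln(0.392857) = 0.467155.
1 − 2Q = 0.642858, giving −¼ ln(0.642858) = 0.110458.
d = 0.467155 + 0.110458 = 0.577613.

0.578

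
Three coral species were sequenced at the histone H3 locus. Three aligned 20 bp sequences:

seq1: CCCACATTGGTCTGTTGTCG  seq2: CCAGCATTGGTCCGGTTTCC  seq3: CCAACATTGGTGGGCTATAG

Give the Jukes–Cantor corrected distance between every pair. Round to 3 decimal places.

seq1–seq2: 6/20 sites differ → p = 0.3, d = −0.75 ln(1 − 0.4) = 0.383119 ≈ 0.383.
seq1–seq3: 6/20 sites differ → p = 0.3, d = −0.75 ln(1 − 0.4) = 0.383119 ≈ 0.383.
seq2–seq3: 7/20 sites differ → p = 0.35, d = −0.75 ln(1 − 0.466667) = 0.471457 ≈ 0.471.

d(seq1,seq2) = 0.383, d(seq1,seq3) = 0.383, d(seq2,seq3) = 0.471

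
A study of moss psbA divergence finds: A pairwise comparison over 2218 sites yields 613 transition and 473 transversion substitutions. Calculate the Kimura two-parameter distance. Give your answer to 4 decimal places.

0.8652

P = 613/2218 ≈ 0.276375 and Q = 473/2218 ≈ 0.213255.
Under the Kimura two-parameter model, d = −½ ln(1 − 2P − Q) − ¼ ln(1 − 2Q).
1 − 2P − Q = 0.233995, giving −½ ln(0.233995) = 0.726228.
1 − 2Q = 0.57349, giving −¼ ln(0.57349) = 0.139004.
d = 0.726228 + 0.139004 = 0.865232.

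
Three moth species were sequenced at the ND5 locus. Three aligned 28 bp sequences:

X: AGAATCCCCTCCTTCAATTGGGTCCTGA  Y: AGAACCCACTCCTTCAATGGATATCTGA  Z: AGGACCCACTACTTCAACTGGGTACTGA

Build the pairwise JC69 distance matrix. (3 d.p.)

X–Y: 7/28 sites differ → p = 0.25, d = −0.75 ln(1 − 0.333333) = 0.304098 ≈ 0.304.
X–Z: 6/28 sites differ → p ≈ 0.214286, d = −0.75 ln(1 − 0.285715) = 0.252355 ≈ 0.252.
Y–Z: 8/28 sites differ → p ≈ 0.285714, d = −0.75 ln(1 − 0.380952) = 0.359679 ≈ 0.360.

d(X,Y) = 0.304, d(X,Z) = 0.252, d(Y,Z) = 0.360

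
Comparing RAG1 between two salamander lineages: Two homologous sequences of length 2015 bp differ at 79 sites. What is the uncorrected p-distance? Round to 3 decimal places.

0.039

p = 79/2015 = 0.039205… ≈ 0.039 (to 3 d.p.).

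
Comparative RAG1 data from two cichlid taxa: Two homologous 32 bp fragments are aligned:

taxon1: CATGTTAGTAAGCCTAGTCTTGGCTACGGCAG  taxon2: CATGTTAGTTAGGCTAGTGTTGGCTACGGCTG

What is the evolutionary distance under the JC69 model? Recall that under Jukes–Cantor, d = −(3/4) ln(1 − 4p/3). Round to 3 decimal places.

The sequences differ at 4 of 32 sites (10, 13, 19, 31), so p = 4/32 = 0.125.
d = −(3/4) ln(1 − 4p/3) = −0.75 ln(1 − 0.166667) = −0.75 ln(0.833333)
  = −0.75 × (-0.182322) = 0.136742 substitutions/site.

0.137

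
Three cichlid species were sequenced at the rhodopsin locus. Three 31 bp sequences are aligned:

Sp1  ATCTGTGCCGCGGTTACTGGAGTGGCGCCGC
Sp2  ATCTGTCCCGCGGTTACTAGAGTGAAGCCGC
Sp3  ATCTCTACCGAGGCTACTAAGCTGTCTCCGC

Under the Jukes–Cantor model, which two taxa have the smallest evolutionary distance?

Sp1 and Sp2

Sp1–Sp2: 4/31 differ, p = 0.129, d = 0.142.
Sp1–Sp3: 10/31 differ, p = 0.323, d = 0.422.
Sp2–Sp3: 10/31 differ, p = 0.323, d = 0.422.
The smallest distance is between Sp1 and Sp2.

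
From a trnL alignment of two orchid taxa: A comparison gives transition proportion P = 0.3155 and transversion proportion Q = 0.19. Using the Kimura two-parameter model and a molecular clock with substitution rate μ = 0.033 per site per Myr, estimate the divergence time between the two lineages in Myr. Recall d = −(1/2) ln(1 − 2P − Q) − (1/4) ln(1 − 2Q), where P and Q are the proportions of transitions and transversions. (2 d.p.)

Under the Kimura two-parameter model, d = −½ ln(1 − 2P − Q) − ¼ ln(1 − 2Q).
1 − 2P − Q = 0.179, giving −½ ln(0.179) = 0.860185.
1 − 2Q = 0.62, giving −¼ ln(0.62) = 0.119509.
d = 0.860185 + 0.119509 = 0.979694.
Under a molecular clock d = 2μt, so t = d/(2μ) = 0.979694 / (2 × 0.033) = 14.84 Myr.

14.84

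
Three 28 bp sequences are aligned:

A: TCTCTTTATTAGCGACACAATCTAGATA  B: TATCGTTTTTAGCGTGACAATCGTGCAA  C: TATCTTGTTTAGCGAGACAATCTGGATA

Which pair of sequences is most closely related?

A–B: 9/28 differ, p = 0.321, d = 0.420.
A–C: 5/28 differ, p = 0.179, d = 0.204.
B–C: 7/28 differ, p = 0.250, d = 0.304.
The smallest distance is between A and C.

A and C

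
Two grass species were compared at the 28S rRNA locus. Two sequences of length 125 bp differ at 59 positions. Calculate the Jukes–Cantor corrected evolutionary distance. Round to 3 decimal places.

p = 59/125 = 0.472.
d = −(3/4) ln(1 − 4p/3) = −0.75 ln(1 − 0.629333) = −0.75 ln(0.370667)
  = −0.75 × (-0.992451) = 0.744338 substitutions/site.

0.744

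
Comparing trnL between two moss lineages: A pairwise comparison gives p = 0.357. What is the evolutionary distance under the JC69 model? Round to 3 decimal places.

0.485

d = −(3/4) ln(1 − 4p/3) = −0.75 ln(1 − 0.476) = −0.75 ln(0.524)
  = −0.75 × (-0.646264) = 0.484698 substitutions/site.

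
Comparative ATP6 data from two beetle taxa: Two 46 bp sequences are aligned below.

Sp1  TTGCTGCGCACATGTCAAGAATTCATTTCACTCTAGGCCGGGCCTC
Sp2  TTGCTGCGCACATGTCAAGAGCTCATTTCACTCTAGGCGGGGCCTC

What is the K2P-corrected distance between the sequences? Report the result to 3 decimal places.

0.069

Of 46 sites, 2 differences are transitions and 1 are transversions, so P = 2/46 ≈ 0.043478 and Q = 1/46 ≈ 0.021739.
Under the Kimura two-parameter model, d = −½ ln(1 − 2P − Q) − ¼ ln(1 − 2Q).
1 − 2P − Q = 0.891305, giving −½ ln(0.891305) = 0.057534.
1 − 2Q = 0.956522, giving −¼ ln(0.956522) = 0.011113.
d = 0.057534 + 0.011113 = 0.068647.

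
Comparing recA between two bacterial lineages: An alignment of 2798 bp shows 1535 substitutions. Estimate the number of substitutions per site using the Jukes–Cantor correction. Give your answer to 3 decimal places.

p = 1535/2798 ≈ 0.548606.
d = −(3/4) ln(1 − 4p/3) = −0.75 ln(1 − 0.731475) = −0.75 ln(0.268525)
  = −0.75 × (-1.314811) = 0.986108 substitutions/site.

0.986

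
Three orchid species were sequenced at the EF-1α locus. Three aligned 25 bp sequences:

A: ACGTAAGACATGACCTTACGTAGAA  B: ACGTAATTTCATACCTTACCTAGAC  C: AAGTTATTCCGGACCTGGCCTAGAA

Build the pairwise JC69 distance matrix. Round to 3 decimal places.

A–B: 8/25 sites differ → p = 0.32, d = −0.75 ln(1 − 0.426667) = 0.417216 ≈ 0.417.
A–C: 9/25 sites differ → p = 0.36, d = −0.75 ln(1 − 0.48) = 0.490445 ≈ 0.490.
B–C: 8/25 sites differ → p = 0.32, d = −0.75 ln(1 − 0.426667) = 0.417216 ≈ 0.417.

d(A,B) = 0.417, d(A,C) = 0.490, d(B,C) = 0.417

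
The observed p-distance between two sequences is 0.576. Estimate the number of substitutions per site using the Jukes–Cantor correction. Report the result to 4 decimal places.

d = −(3/4) ln(1 − 4p/3) = −0.75 ln(1 − 0.768) = −0.75 ln(0.232)
  = −0.75 × (-1.461018) = 1.095764 substitutions/site.

1.0958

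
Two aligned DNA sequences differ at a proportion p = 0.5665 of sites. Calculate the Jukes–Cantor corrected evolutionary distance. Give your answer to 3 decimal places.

d = −(3/4) ln(1 − 4p/3) = −0.75 ln(1 − 0.755333) = −0.75 ln(0.244667)
  = −0.75 × (-1.407857) = 1.055893 substitutions/site.

1.056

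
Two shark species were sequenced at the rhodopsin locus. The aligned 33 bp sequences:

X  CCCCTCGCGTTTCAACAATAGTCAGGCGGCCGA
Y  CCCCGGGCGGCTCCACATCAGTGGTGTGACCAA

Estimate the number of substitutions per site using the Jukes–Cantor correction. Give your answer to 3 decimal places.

The sequences differ at 13 of 33 sites, so p = 13/33 ≈ 0.393939.
d = −(3/4) ln(1 − 4p/3) = −0.75 ln(1 − 0.525252) = −0.75 ln(0.474748)
  = −0.75 × (-0.744971) = 0.558728 substitutions/site.

0.559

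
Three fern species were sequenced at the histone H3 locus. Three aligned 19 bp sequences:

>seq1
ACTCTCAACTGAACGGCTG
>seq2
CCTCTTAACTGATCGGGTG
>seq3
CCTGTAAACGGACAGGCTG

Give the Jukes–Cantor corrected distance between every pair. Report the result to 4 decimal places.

d(seq1,seq2) = 0.2471, d(seq1,seq3) = 0.4099, d(seq2,seq3) = 0.4099

seq1–seq2: 4/19 sites differ → p ≈ 0.210526, d = −0.75 ln(1 − 0.280701) = 0.247109 ≈ 0.2471.
seq1–seq3: 6/19 sites differ → p ≈ 0.315789, d = −0.75 ln(1 − 0.421052) = 0.409907 ≈ 0.4099.
seq2–seq3: 6/19 sites differ → p ≈ 0.315789, d = −0.75 ln(1 − 0.421052) = 0.409907 ≈ 0.4099.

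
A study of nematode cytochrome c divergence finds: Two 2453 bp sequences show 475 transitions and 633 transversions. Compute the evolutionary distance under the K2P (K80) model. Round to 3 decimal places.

0.700

P = 475/2453 ≈ 0.19364 and Q = 633/2453 ≈ 0.258051.
Under the Kimura two-parameter model, d = −½ ln(1 − 2P − Q) − ¼ ln(1 − 2Q).
1 − 2P − Q = 0.354669, giving −½ ln(0.354669) = 0.518285.
1 − 2Q = 0.483898, giving −¼ ln(0.483898) = 0.181470.
d = 0.518285 + 0.181470 = 0.699755.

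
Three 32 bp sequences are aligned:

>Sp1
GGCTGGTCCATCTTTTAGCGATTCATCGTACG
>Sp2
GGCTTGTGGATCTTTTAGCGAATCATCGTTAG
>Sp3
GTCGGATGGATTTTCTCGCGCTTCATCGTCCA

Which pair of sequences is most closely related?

Sp1–Sp2: 6/32 differ, p = 0.188, d = 0.216.
Sp1–Sp3: 11/32 differ, p = 0.344, d = 0.460.
Sp2–Sp3: 12/32 differ, p = 0.375, d = 0.520.
The smallest distance is between Sp1 and Sp2.

Sp1 and Sp2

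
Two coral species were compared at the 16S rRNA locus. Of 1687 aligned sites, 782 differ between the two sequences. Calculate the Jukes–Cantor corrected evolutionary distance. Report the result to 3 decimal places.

p = 782/1687 ≈ 0.463545.
d = −(3/4) ln(1 − 4p/3) = −0.75 ln(1 − 0.61806) = −0.75 ln(0.38194)
  = −0.75 × (-0.962492) = 0.721869 substitutions/site.

0.722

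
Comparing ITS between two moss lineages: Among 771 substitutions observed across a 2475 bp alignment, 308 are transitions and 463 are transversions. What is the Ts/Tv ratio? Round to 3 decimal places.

0.665

R = 308/463 = 0.665226… ≈ 0.665 (to 3 d.p.).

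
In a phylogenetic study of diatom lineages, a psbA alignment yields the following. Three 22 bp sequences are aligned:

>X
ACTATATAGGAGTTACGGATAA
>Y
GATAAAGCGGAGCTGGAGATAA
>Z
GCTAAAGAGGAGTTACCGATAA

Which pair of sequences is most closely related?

X and Z

X–Y: 9/22 differ, p = 0.409, d = 0.591.
X–Z: 4/22 differ, p = 0.182, d = 0.208.
Y–Z: 6/22 differ, p = 0.273, d = 0.339.
The smallest distance is between X and Z.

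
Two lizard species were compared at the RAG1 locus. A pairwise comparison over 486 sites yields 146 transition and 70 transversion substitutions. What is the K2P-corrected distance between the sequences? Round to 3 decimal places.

0.768

P = 146/486 ≈ 0.300412 and Q = 70/486 ≈ 0.144033.
Under the Kimura two-parameter model, d = −½ ln(1 − 2P − Q) − ¼ ln(1 − 2Q).
1 − 2P − Q = 0.255143, giving −½ ln(0.255143) = 0.682966.
1 − 2Q = 0.711934, giving −¼ ln(0.711934) = 0.084943.
d = 0.682966 + 0.084943 = 0.767909.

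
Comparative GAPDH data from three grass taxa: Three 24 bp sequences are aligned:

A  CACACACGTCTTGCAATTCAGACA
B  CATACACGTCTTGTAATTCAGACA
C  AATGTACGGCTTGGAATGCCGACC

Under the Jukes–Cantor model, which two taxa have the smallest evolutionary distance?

A and B

A–B: 2/24 differ, p = 0.083, d = 0.088.
A–C: 9/24 differ, p = 0.375, d = 0.520.
B–C: 8/24 differ, p = 0.333, d = 0.441.
The smallest distance is between A and B.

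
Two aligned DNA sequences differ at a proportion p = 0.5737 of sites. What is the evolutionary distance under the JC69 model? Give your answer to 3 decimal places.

d = −(3/4) ln(1 − 4p/3) = −0.75 ln(1 − 0.764933) = −0.75 ln(0.235067)
  = −0.75 × (-1.447885) = 1.085914 substitutions/site.

1.086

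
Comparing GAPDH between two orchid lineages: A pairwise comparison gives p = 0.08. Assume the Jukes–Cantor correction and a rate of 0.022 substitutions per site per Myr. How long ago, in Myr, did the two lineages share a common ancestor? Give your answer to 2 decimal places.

d = −(3/4) ln(1 − 4p/3) = −0.75 ln(1 − 0.106667) = −0.75 ln(0.893333)
  = −0.75 × (-0.112796) = 0.084597 substitutions/site.
Under a molecular clock d = 2μt, so t = d/(2μ) = 0.084597 / (2 × 0.022) = 1.92 Myr.

1.92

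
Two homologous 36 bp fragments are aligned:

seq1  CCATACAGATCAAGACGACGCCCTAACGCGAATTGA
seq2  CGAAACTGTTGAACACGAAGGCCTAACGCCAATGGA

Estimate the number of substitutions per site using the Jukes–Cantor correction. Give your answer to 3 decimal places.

0.347

The sequences differ at 10 of 36 sites (2, 4, 7, 9, 11, 14, 19, 21, 30, 34), so p = 10/36 ≈ 0.277778.
d = −(3/4) ln(1 − 4p/3) = −0.75 ln(1 − 0.370371) = −0.75 ln(0.629629)
  = −0.75 × (-0.462625) = 0.346969 substitutions/site.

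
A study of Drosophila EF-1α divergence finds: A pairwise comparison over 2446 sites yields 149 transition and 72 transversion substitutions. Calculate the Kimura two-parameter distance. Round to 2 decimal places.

P = 149/2446 ≈ 0.060916 and Q = 72/2446 ≈ 0.029436.
Under the Kimura two-parameter model, d = −½ ln(1 − 2P − Q) − ¼ ln(1 − 2Q).
1 − 2P − Q = 0.848732, giving −½ ln(0.848732) = 0.082006.
1 − 2Q = 0.941128, giving −¼ ln(0.941128) = 0.015169.
d = 0.082006 + 0.015169 = 0.097175.

0.10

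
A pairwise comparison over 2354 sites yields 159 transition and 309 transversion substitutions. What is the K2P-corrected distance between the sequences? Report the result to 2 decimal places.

0.23

P = 159/2354 ≈ 0.067545 and Q = 309/2354 ≈ 0.131266.
Under the Kimura two-parameter model, d = −½ ln(1 − 2P − Q) − ¼ ln(1 − 2Q).
1 − 2P − Q = 0.733644, giving −½ ln(0.733644) = 0.154866.
1 − 2Q = 0.737468, giving −¼ ln(0.737468) = 0.076133.
d = 0.154866 + 0.076133 = 0.230999.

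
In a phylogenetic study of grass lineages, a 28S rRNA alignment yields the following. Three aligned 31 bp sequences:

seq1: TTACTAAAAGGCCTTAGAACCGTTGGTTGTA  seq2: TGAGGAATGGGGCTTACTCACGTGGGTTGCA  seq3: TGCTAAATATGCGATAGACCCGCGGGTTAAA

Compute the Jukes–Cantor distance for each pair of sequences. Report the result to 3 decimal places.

d(seq1,seq2) = 0.544, d(seq1,seq3) = 0.614, d(seq2,seq3) = 0.691

seq1–seq2: 12/31 sites differ → p ≈ 0.387097, d = −0.75 ln(1 − 0.516129) = 0.544453 ≈ 0.544.
seq1–seq3: 13/31 sites differ → p ≈ 0.419355, d = −0.75 ln(1 − 0.55914) = 0.614271 ≈ 0.614.
seq2–seq3: 14/31 sites differ → p ≈ 0.451613, d = −0.75 ln(1 − 0.602151) = 0.691262 ≈ 0.691.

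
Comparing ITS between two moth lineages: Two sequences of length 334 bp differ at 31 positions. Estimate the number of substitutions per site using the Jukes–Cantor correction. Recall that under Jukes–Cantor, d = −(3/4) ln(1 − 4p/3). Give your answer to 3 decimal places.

p = 31/334 ≈ 0.092814.
d = −(3/4) ln(1 − 4p/3) = −0.75 ln(1 − 0.123752) = −0.75 ln(0.876248)
  = −0.75 × (-0.132106) = 0.099080 substitutions/site.

0.099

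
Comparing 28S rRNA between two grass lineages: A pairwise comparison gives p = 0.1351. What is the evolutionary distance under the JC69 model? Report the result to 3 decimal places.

d = −(3/4) ln(1 − 4p/3) = −0.75 ln(1 − 0.180133) = −0.75 ln(0.819867)
  = −0.75 × (-0.198613) = 0.148960 substitutions/site.

0.149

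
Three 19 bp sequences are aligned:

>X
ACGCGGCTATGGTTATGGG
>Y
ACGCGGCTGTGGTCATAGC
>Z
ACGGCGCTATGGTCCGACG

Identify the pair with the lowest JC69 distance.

X and Y

X–Y: 4/19 differ, p = 0.211, d = 0.247.
X–Z: 7/19 differ, p = 0.368, d = 0.507.
Y–Z: 7/19 differ, p = 0.368, d = 0.507.
The smallest distance is between X and Y.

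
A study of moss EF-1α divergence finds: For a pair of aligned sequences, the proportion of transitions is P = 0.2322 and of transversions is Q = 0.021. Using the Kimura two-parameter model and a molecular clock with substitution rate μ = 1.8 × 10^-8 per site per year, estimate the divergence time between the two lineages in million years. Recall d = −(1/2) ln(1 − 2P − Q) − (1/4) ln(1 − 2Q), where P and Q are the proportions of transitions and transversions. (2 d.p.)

9.53

Under the Kimura two-parameter model, d = −½ ln(1 − 2P − Q) − ¼ ln(1 − 2Q).
1 − 2P − Q = 0.5146, giving −½ ln(0.5146) = 0.332183.
1 − 2Q = 0.958, giving −¼ ln(0.958) = 0.010727.
d = 0.332183 + 0.010727 = 0.342910.
Under a molecular clock d = 2μt, so t = d/(2μ) = 0.342910 / (2 × 1.8 × 10^-8) = 9.53 million years.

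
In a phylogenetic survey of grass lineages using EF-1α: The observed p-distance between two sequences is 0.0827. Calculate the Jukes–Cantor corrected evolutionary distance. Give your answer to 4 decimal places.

d = −(3/4) ln(1 − 4p/3) = −0.75 ln(1 − 0.110267) = −0.75 ln(0.889733)
  = −0.75 × (-0.116834) = 0.087626 substitutions/site.

0.0876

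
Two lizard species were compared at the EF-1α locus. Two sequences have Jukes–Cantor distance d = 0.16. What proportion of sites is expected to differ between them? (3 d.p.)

p = (3/4)(1 − e^(−4d/3)) = 0.75 × (1 − e^(-0.213333)) = 0.75 × (1 − 0.807887) = 0.144085.

0.144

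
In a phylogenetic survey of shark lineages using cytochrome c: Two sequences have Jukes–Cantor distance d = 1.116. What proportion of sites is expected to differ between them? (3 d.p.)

0.581

p = (3/4)(1 − e^(−4d/3)) = 0.75 × (1 − e^(-1.488)) = 0.75 × (1 − 0.225824) = 0.580632.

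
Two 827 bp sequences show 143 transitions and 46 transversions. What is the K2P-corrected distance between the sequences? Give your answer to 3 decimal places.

P = 143/827 ≈ 0.172914 and Q = 46/827 ≈ 0.055623.
Under the Kimura two-parameter model, d = −½ ln(1 − 2P − Q) − ¼ ln(1 − 2Q).
1 − 2P − Q = 0.598549, giving −½ ln(0.598549) = 0.256623.
1 − 2Q = 0.888754, giving −¼ ln(0.888754) = 0.029484.
d = 0.256623 + 0.029484 = 0.286107.

0.286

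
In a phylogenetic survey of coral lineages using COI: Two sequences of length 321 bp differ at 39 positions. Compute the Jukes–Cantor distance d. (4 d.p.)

0.1325

p = 39/321 ≈ 0.121495.
d = −(3/4) ln(1 − 4p/3) = −0.75 ln(1 − 0.161993) = −0.75 ln(0.838007)
  = −0.75 × (-0.176729) = 0.132547 substitutions/site.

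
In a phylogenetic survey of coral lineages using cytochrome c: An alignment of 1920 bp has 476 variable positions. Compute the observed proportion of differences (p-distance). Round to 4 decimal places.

0.2479

p = 476/1920 = 0.247916… ≈ 0.2479 (to 4 d.p.).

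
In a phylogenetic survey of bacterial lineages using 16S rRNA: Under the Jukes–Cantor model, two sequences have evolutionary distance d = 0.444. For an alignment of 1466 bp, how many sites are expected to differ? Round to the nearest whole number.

Invert JC69: p = (3/4)(1 − e^(−4d/3)) = 0.75 × (1 − e^(-0.592)) = 0.75 × (1 − 0.553220) = 0.335085.
Expected differing sites = pL ≈ 0.335085 × 1466 = 491.23461 ≈ 491.

491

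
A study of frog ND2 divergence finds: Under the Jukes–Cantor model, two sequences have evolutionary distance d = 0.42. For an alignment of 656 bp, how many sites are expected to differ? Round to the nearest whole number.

Invert JC69: p = (3/4)(1 − e^(−4d/3)) = 0.75 × (1 − e^(-0.56)) = 0.75 × (1 − 0.571209) = 0.321593.
Expected differing sites = pL ≈ 0.321593 × 656 = 210.965008 ≈ 211.

211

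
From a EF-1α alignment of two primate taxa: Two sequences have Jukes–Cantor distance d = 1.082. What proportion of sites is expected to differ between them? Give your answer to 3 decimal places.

0.573

p = (3/4)(1 − e^(−4d/3)) = 0.75 × (1 − e^(-1.442667)) = 0.75 × (1 − 0.236297) = 0.572777.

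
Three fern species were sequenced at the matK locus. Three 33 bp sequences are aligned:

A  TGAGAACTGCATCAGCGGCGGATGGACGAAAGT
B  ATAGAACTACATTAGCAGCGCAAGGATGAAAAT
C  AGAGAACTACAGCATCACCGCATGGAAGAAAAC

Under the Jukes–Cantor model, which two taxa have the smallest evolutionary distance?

A–B: 9/33 differ, p = 0.273, d = 0.339.
A–C: 10/33 differ, p = 0.303, d = 0.388.
B–C: 8/33 differ, p = 0.242, d = 0.293.
The smallest distance is between B and C.

B and C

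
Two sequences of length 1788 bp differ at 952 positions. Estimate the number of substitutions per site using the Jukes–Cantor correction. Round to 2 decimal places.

p = 952/1788 ≈ 0.532438.
d = −(3/4) ln(1 − 4p/3) = −0.75 ln(1 − 0.709917) = −0.75 ln(0.290083)
  = −0.75 × (-1.237588) = 0.928191 substitutions/site.

0.93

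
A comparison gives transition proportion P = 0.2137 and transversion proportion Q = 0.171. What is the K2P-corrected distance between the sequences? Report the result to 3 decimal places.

Under the Kimura two-parameter model, d = −½ ln(1 − 2P − Q) − ¼ ln(1 − 2Q).
1 − 2P − Q = 0.4016, giving −½ ln(0.4016) = 0.456149.
1 − 2Q = 0.658, giving −¼ ln(0.658) = 0.104638.
d = 0.456149 + 0.104638 = 0.560787.

0.561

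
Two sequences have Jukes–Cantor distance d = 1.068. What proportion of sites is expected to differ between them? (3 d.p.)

p = (3/4)(1 − e^(−4d/3)) = 0.75 × (1 − e^(-1.424)) = 0.75 × (1 − 0.240749) = 0.569438.

0.569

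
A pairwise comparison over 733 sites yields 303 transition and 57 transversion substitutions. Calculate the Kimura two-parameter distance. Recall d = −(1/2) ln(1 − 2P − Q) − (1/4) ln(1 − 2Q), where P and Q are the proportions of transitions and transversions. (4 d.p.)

1.2166

P = 303/733 ≈ 0.41337 and Q = 57/733 ≈ 0.077763.
Under the Kimura two-parameter model, d = −½ ln(1 − 2P − Q) − ¼ ln(1 − 2Q).
1 − 2P − Q = 0.095497, giving −½ ln(0.095497) = 1.174330.
1 − 2Q = 0.844474, giving −¼ ln(0.844474) = 0.042260.
d = 1.174330 + 0.042260 = 1.216590.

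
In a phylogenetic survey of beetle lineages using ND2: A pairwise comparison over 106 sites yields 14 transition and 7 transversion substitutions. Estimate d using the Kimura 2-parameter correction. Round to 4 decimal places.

0.2358

P = 14/106 ≈ 0.132075 and Q = 7/106 ≈ 0.066038.
Under the Kimura two-parameter model, d = −½ ln(1 − 2P − Q) − ¼ ln(1 − 2Q).
1 − 2P − Q = 0.669812, giving −½ ln(0.669812) = 0.200379.
1 − 2Q = 0.867924, giving −¼ ln(0.867924) = 0.035413.
d = 0.200379 + 0.035413 = 0.235792.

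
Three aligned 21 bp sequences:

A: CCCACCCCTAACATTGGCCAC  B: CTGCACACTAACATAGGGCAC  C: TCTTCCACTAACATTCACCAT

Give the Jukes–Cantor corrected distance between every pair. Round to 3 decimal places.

A–B: 7/21 sites differ → p ≈ 0.333333, d = −0.75 ln(1 − 0.444444) = 0.440839 ≈ 0.441.
A–C: 7/21 sites differ → p ≈ 0.333333, d = −0.75 ln(1 − 0.444444) = 0.440839 ≈ 0.441.
B–C: 10/21 sites differ → p ≈ 0.47619, d = −0.75 ln(1 − 0.63492) = 0.755729 ≈ 0.756.

d(A,B) = 0.441, d(A,C) = 0.441, d(B,C) = 0.756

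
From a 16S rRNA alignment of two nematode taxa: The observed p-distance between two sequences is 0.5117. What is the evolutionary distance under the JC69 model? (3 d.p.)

0.860

d = −(3/4) ln(1 − 4p/3) = −0.75 ln(1 − 0.682267) = −0.75 ln(0.317733)
  = −0.75 × (-1.146544) = 0.859908 substitutions/site.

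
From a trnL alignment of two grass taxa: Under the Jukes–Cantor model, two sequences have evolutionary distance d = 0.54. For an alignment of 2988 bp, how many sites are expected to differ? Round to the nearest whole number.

Invert JC69: p = (3/4)(1 − e^(−4d/3)) = 0.75 × (1 − e^(-0.72)) = 0.75 × (1 − 0.486752) = 0.384936.
Expected differing sites = pL ≈ 0.384936 × 2988 = 1150.188768 ≈ 1150.

1150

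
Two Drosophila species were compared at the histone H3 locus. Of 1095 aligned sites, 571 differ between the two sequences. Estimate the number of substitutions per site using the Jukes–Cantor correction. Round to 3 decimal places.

p = 571/1095 ≈ 0.521461.
d = −(3/4) ln(1 − 4p/3) = −0.75 ln(1 − 0.695281) = −0.75 ln(0.304719)
  = −0.75 × (-1.188365) = 0.891274 substitutions/site.

0.891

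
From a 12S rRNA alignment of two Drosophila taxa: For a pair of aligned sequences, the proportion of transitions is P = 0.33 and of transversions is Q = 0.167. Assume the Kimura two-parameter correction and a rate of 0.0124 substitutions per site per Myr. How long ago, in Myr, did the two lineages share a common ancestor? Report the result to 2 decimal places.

39.47

Under the Kimura two-parameter model, d = −½ ln(1 − 2P − Q) − ¼ ln(1 − 2Q).
1 − 2P − Q = 0.173, giving −½ ln(0.173) = 0.877232.
1 − 2Q = 0.666, giving −¼ ln(0.666) = 0.101616.
d = 0.877232 + 0.101616 = 0.978848.
Under a molecular clock d = 2μt, so t = d/(2μ) = 0.978848 / (2 × 0.0124) = 39.47 Myr.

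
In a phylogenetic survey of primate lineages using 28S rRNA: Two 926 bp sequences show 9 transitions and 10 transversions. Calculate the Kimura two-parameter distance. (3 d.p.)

0.021

P = 9/926 ≈ 0.009719 and Q = 10/926 ≈ 0.010799.
Under the Kimura two-parameter model, d = −½ ln(1 − 2P − Q) − ¼ ln(1 − 2Q).
1 − 2P − Q = 0.969763, giving −½ ln(0.969763) = 0.015352.
1 − 2Q = 0.978402, giving −¼ ln(0.978402) = 0.005459.
d = 0.015352 + 0.005459 = 0.020811.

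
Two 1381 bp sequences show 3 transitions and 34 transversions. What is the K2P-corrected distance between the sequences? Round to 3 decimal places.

P = 3/1381 ≈ 0.002172 and Q = 34/1381 ≈ 0.02462.
Under the Kimura two-parameter model, d = −½ ln(1 − 2P − Q) − ¼ ln(1 − 2Q).
1 − 2P − Q = 0.971036, giving −½ ln(0.971036) = 0.014696.
1 − 2Q = 0.95076, giving −¼ ln(0.95076) = 0.012623.
d = 0.014696 + 0.012623 = 0.027319.

0.027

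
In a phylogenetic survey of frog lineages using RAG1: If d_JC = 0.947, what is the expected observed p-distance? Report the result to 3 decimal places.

0.538

p = (3/4)(1 − e^(−4d/3)) = 0.75 × (1 − e^(-1.262667)) = 0.75 × (1 − 0.282899) = 0.537826.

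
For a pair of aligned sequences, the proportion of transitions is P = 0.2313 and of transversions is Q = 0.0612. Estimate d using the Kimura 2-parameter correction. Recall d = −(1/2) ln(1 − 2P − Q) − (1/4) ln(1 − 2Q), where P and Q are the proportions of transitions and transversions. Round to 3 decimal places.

0.404

Under the Kimura two-parameter model, d = −½ ln(1 − 2P − Q) − ¼ ln(1 − 2Q).
1 − 2P − Q = 0.4762, giving −½ ln(0.4762) = 0.370959.
1 − 2Q = 0.8776, giving −¼ ln(0.8776) = 0.032641.
d = 0.370959 + 0.032641 = 0.403600.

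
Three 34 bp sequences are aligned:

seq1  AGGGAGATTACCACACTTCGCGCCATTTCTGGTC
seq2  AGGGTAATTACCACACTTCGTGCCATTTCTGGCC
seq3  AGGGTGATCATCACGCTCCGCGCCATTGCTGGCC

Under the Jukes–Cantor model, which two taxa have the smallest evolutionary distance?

seq1–seq2: 4/34 differ, p = 0.118, d = 0.128.
seq1–seq3: 7/34 differ, p = 0.206, d = 0.241.
seq2–seq3: 7/34 differ, p = 0.206, d = 0.241.
The smallest distance is between seq1 and seq2.

seq1 and seq2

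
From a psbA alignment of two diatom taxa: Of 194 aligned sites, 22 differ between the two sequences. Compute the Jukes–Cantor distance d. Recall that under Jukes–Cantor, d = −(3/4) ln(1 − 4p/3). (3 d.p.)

p = 22/194 ≈ 0.113402.
d = −(3/4) ln(1 − 4p/3) = −0.75 ln(1 − 0.151203) = −0.75 ln(0.848797)
  = −0.75 × (-0.163935) = 0.122951 substitutions/site.

0.123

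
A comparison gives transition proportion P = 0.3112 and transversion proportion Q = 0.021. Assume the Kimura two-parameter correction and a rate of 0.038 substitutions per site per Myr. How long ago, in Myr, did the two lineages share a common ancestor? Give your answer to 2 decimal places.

Under the Kimura two-parameter model, d = −½ ln(1 − 2P − Q) − ¼ ln(1 − 2Q).
1 − 2P − Q = 0.3566, giving −½ ln(0.3566) = 0.515570.
1 − 2Q = 0.958, giving −¼ ln(0.958) = 0.010727.
d = 0.515570 + 0.010727 = 0.526297.
Under a molecular clock d = 2μt, so t = d/(2μ) = 0.526297 / (2 × 0.038) = 6.92 Myr.

6.92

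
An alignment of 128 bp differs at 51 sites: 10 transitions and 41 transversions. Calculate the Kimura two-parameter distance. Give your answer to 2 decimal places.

0.58

P = 10/128 = 0.078125 and Q = 41/128 ≈ 0.320313.
Under the Kimura two-parameter model, d = −½ ln(1 − 2P − Q) − ¼ ln(1 − 2Q).
1 − 2P − Q = 0.523437, giving −½ ln(0.523437) = 0.323669.
1 − 2Q = 0.359374, giving −¼ ln(0.359374) = 0.255848.
d = 0.323669 + 0.255848 = 0.579517.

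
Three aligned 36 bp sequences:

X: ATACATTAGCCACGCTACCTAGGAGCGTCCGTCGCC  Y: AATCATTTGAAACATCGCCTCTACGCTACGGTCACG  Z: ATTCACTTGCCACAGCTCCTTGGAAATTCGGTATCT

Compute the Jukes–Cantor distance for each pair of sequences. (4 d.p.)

X–Y: 18/36 sites differ → p = 0.5, d = −0.75 ln(1 − 0.666667) = 0.823960 ≈ 0.8240.
X–Z: 15/36 sites differ → p ≈ 0.416667, d = −0.75 ln(1 − 0.555556) = 0.608198 ≈ 0.6082.
Y–Z: 16/36 sites differ → p ≈ 0.444444, d = −0.75 ln(1 − 0.592592) = 0.673455 ≈ 0.6735.

d(X,Y) = 0.8240, d(X,Z) = 0.6082, d(Y,Z) = 0.6735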